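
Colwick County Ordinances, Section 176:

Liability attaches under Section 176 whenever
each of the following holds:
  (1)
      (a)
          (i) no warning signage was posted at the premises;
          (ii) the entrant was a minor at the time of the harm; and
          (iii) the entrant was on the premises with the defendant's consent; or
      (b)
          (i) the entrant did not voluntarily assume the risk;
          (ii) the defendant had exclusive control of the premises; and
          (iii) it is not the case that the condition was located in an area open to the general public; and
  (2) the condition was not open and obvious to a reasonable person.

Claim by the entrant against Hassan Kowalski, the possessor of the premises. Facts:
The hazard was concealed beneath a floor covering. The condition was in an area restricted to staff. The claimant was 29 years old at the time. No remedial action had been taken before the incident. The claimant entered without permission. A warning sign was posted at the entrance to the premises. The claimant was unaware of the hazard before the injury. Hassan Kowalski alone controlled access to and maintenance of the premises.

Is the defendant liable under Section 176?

Yes — liable.

(i) no signage posted — fails.
(ii) entrant a minor — not satisfied.
(iii) consent to enter — not met.
(a) = F AND F AND F = false.
(i) no assumed risk — met.
(ii) exclusive control — met.
(iii) not (public area) — holds.
(b): T AND T AND T → true.
(1) = F OR T = true.
(2) not open/obvious — satisfied.
Overall = T AND T = true.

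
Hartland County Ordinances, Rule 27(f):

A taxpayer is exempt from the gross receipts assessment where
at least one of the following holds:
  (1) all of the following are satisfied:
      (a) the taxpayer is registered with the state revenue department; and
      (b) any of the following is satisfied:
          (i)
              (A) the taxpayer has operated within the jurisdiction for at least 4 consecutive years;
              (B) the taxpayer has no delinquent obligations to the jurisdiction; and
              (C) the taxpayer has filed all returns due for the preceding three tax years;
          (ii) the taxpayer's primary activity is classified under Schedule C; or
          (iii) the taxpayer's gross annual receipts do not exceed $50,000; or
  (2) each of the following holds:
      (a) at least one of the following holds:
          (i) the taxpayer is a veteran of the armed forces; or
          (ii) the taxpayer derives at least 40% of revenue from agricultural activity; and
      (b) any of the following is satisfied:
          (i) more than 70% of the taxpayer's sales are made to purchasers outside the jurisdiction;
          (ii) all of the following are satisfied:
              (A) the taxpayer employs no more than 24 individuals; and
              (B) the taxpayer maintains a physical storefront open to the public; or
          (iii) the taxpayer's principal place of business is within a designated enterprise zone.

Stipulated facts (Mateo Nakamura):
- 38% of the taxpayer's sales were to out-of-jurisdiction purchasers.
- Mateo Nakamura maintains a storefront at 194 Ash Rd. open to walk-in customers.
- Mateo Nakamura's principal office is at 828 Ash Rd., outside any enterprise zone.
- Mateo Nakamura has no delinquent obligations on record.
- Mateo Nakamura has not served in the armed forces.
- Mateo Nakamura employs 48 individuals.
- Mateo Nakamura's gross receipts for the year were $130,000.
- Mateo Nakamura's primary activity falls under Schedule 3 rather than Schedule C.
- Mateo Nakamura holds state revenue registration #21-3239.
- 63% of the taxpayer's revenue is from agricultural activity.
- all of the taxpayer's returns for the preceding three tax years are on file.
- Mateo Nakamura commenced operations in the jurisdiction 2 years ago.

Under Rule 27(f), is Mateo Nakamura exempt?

(a) state-registered — satisfied.
(A) ≥ 4 yrs in jurisdiction — not met.
(B) no delinquency — holds.
(C) returns current — satisfied.
(i) = F AND T AND T = false.
(ii) Schedule C activity — not satisfied.
(iii) receipts ≤ $50,000 — not satisfied.
So (b) is not satisfied (F OR F OR F).
So (1) is not satisfied (T AND F).
(i) veteran — not satisfied.
(ii) ≥40% agricultural — satisfied.
(a) = F OR T = true.
(i) >70% out-of-jur. sales — not met.
(A) ≤ 24 employees — fails.
(B) has storefront — satisfied.
(ii) = F AND T = false.
(iii) in enterprise zone — not met.
So (b) is not satisfied (F OR F OR F).
(2) = T AND F = false.
Overall = F OR F = false.

No — not exempt.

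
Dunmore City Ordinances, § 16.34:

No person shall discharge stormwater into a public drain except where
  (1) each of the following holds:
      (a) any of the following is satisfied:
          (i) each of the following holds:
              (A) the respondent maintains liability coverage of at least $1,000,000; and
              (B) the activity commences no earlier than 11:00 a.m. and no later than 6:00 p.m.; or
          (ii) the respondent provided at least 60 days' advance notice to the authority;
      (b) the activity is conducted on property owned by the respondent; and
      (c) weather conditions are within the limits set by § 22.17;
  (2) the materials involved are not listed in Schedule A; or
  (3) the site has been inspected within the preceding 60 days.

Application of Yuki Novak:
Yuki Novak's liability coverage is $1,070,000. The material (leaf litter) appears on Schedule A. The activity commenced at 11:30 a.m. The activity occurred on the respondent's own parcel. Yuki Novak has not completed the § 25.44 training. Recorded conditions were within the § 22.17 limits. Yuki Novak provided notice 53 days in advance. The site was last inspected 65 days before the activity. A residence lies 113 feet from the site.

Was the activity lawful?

(A) coverage ≥ $1,000,000 — satisfied.
(B) start within hours — holds.
(i): T AND T → true.
(ii) ≥60 days' notice — fails.
(a): T OR F → true.
(b) own property — met.
(c) weather ok — met.
So (1) is satisfied (T AND T AND T).
(2) not (Schedule A material) — not satisfied.
(3) site inspected — not satisfied.
So Overall is satisfied (T OR F OR F).

Yes — lawful.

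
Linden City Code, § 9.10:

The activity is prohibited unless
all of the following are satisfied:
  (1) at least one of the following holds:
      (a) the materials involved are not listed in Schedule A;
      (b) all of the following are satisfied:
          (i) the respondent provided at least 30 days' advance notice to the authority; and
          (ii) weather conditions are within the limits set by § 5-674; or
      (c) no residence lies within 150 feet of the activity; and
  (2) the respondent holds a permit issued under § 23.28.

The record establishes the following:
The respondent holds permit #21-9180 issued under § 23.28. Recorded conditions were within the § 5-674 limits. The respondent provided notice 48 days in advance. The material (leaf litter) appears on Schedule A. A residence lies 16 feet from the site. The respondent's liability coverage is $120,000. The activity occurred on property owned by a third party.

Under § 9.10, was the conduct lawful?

(a) not (Schedule A material) — fails.
(i) ≥30 days' notice — satisfied.
(ii) weather ok — holds.
(b) = T AND T = true.
(c) no residence in 150 ft — not satisfied.
So (1) is satisfied (F OR T OR F).
(2) holds permit — satisfied.
Overall = T AND T = true.

Yes — lawful.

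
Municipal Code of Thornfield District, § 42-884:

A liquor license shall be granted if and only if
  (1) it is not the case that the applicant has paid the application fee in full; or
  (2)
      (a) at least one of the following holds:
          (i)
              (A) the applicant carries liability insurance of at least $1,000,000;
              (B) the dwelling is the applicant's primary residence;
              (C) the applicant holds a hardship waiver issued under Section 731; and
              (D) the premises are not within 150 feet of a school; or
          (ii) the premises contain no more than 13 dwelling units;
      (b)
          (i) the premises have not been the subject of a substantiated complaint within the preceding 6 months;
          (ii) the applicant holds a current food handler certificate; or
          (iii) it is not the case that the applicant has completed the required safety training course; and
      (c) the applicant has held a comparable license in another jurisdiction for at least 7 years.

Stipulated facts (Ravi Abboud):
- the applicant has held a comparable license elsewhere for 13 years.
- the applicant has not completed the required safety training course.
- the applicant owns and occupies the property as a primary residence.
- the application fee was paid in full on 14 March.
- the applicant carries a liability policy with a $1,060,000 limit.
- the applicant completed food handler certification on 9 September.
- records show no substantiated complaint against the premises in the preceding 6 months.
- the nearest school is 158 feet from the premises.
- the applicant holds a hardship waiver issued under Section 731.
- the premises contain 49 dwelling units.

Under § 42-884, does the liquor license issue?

(1) not (fee paid) — fails.
(A) insurance ≥ $1,000,000 — satisfied.
(B) primary residence — satisfied.
(C) hardship waiver — satisfied.
(D) ≥150 ft from school — holds.
(i) = T AND T AND T AND T = true.
(ii) ≤ 13 units — not met.
So (a) is satisfied (T OR F).
(i) no complaint in 6 mo. — met.
(ii) food handler cert. — met.
(iii) not (safety training) — holds.
So (b) is satisfied (T OR T OR T).
(c) prior license ≥ 7 yr — met.
(2) = T AND T AND T = true.
Overall: F OR T → true.

Yes — granted.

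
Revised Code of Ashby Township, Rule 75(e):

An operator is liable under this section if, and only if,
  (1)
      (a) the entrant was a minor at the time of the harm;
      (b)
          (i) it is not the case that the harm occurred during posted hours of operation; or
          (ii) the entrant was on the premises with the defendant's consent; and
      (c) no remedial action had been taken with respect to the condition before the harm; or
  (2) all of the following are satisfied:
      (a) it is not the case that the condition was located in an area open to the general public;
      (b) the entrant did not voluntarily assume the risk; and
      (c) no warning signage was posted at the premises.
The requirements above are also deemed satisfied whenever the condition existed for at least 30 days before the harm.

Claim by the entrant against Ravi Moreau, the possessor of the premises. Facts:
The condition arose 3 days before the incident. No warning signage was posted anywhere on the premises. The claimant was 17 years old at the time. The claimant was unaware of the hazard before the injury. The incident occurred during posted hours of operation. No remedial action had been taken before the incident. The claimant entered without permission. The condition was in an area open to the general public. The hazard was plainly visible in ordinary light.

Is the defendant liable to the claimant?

No — not liable.

(a) entrant a minor — met.
(i) not (during posted hours) — not satisfied.
(ii) consent to enter — not met.
So (b) is not satisfied (F OR F).
(c) no remedial action — satisfied.
(1) = T AND F AND T = false.
(a) not (public area) — not satisfied.
(b) no assumed risk — met.
(c) no signage posted — satisfied.
(2): F AND T AND T → false.
Overall: F OR F → false.
Exception (condition ≥30 days old) — not satisfied.
Result: main false OR exception false → false.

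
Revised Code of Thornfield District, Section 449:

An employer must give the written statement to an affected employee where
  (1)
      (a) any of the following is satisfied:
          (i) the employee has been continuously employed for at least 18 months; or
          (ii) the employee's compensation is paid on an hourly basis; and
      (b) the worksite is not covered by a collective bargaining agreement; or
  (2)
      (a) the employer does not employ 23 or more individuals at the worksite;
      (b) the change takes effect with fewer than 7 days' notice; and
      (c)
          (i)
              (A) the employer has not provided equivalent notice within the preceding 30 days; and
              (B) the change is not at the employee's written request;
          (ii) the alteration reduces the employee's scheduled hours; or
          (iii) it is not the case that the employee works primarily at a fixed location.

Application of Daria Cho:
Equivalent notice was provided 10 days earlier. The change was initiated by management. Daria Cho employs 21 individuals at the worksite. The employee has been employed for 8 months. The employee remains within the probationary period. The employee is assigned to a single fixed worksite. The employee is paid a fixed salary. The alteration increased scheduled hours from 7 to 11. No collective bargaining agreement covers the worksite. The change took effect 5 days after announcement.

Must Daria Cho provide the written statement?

(i) tenure ≥ 18 mo. — not satisfied.
(ii) hourly-paid — not satisfied.
So (a) is not satisfied (F OR F).
(b) no CBA — holds.
So (1) is not satisfied (F AND T).
(a) not (≥ 23 at site) — satisfied.
(b) < 7 days' notice — holds.
(A) no recent notice — fails.
(B) not employee-requested — met.
(i) = F AND T = false.
(ii) hours reduced — fails.
(iii) not (fixed location) — not satisfied.
(c) = F OR F OR F = false.
(2) = T AND T AND F = false.
So Overall is not satisfied (F OR F).

No — not required.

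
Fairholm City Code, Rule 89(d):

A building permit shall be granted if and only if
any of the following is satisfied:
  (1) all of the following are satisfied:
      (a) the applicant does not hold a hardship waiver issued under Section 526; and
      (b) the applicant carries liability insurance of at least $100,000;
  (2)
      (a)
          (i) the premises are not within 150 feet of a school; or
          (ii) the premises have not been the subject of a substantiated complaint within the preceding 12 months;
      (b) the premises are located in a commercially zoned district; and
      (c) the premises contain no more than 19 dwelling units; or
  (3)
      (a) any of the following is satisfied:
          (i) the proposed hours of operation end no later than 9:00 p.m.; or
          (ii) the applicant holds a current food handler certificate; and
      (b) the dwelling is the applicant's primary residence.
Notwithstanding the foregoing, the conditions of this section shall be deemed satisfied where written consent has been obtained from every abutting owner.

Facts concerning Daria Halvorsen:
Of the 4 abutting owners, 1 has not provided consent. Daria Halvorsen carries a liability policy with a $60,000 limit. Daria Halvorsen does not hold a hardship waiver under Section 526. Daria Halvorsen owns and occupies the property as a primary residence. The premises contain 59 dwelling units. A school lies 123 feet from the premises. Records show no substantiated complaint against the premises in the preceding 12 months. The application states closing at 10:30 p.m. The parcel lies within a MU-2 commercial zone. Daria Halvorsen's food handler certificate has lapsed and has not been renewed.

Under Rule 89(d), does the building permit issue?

No — denied.

(a) not (hardship waiver) — holds.
(b) insurance ≥ $100,000 — not satisfied.
(1): T AND F → false.
(i) ≥150 ft from school — not met.
(ii) no complaint in 12 mo. — satisfied.
So (a) is satisfied (F OR T).
(b) commercially zoned — holds.
(c) ≤ 19 units — fails.
(2): T AND T AND F → false.
(i) closes by 9 p.m. — not met.
(ii) food handler cert. — not satisfied.
So (a) is not satisfied (F OR F).
(b) primary residence — satisfied.
(3) = F AND T = false.
So Overall is not satisfied (F OR F OR F).
Exception (all abutters consent) — not satisfied.
Result: main false OR exception false → false.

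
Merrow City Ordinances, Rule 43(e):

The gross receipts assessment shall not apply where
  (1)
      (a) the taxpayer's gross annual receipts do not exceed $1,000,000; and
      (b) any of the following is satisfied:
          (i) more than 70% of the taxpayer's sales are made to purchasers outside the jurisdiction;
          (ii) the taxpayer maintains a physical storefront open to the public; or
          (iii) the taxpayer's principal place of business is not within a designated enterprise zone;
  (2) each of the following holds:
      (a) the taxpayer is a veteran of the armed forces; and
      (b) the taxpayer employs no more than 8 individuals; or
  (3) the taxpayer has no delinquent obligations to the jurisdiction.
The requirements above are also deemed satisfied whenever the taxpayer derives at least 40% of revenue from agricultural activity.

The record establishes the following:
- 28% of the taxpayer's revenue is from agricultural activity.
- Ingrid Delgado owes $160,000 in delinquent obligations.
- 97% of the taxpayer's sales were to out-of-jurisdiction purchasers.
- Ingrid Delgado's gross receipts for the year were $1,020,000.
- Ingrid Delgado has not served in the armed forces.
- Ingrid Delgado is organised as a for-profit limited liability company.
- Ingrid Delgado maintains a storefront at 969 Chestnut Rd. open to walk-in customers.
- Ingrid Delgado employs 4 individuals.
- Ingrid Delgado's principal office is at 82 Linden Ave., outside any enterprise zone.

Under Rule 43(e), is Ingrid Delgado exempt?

(a) receipts ≤ $1,000,000 — not satisfied.
(i) >70% out-of-jur. sales — holds.
(ii) has storefront — met.
(iii) not (in enterprise zone) — satisfied.
So (b) is satisfied (T OR T OR T).
So (1) is not satisfied (F AND T).
(a) veteran — not satisfied.
(b) ≤ 8 employees — met.
(2): F AND T → false.
(3) no delinquency — not satisfied.
So Overall is not satisfied (F OR F OR F).
Exception (≥40% agricultural) — not satisfied.
Result: main false OR exception false → false.

No — not exempt.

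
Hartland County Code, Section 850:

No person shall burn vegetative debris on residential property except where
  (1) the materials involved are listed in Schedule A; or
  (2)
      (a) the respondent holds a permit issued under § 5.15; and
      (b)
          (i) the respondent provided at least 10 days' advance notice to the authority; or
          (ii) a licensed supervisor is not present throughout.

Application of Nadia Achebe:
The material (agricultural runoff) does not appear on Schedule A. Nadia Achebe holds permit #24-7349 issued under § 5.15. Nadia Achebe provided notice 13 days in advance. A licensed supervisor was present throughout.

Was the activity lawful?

(1) Schedule A material — fails.
(a) holds permit — holds.
(i) ≥10 days' notice — met.
(ii) not (supervisor present) — not satisfied.
(b) = T OR F = true.
So (2) is satisfied (T AND T).
So Overall is satisfied (F OR T).

Yes — lawful.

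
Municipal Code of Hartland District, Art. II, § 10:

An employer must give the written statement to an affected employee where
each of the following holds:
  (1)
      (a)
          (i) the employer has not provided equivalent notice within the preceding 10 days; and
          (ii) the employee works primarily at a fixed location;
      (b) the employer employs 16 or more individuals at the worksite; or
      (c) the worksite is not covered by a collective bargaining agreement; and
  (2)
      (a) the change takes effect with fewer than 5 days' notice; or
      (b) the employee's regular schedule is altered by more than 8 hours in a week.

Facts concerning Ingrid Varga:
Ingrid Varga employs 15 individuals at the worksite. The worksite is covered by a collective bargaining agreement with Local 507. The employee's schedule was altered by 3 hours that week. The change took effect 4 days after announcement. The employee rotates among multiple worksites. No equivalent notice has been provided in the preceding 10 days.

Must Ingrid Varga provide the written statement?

No — not required.

(i) no recent notice — satisfied.
(ii) fixed location — not satisfied.
(a) = T AND F = false.
(b) ≥ 16 at site — fails.
(c) no CBA — fails.
(1) = F OR F OR F = false.
(a) < 5 days' notice — holds.
(b) schedule shift > 8h — fails.
(2): T OR F → true.
So Overall is not satisfied (F AND T).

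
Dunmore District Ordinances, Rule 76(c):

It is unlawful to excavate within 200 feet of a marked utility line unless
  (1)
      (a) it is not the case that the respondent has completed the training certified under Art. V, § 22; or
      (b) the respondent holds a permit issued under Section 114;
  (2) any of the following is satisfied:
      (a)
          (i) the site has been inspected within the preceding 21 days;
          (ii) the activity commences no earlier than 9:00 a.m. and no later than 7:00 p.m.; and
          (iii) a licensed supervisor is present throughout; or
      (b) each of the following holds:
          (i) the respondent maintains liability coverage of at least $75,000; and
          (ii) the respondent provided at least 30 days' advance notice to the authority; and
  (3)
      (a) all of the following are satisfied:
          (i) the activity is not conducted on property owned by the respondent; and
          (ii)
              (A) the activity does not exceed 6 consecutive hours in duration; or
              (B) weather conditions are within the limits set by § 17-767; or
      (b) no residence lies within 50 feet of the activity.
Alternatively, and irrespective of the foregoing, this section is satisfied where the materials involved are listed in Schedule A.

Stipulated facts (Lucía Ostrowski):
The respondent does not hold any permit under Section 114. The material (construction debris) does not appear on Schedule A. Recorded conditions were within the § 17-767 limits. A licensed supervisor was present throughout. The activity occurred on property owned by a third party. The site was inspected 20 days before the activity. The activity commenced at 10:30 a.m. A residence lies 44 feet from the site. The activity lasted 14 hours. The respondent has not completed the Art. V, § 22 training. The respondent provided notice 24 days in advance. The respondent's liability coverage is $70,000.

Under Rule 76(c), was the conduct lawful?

Yes — lawful.

(a) not (training certified) — satisfied.
(b) holds permit — not met.
(1) = T OR F = true.
(i) site inspected — holds.
(ii) start within hours — holds.
(iii) supervisor present — satisfied.
So (a) is satisfied (T AND T AND T).
(i) coverage ≥ $75,000 — not satisfied.
(ii) ≥30 days' notice — not satisfied.
(b) = F AND F = false.
So (2) is satisfied (T OR F).
(i) not (own property) — holds.
(A) ≤ 6 hrs duration — not met.
(B) weather ok — met.
(ii) = F OR T = true.
(a): T AND T → true.
(b) no residence in 50 ft — not met.
So (3) is satisfied (T OR F).
Overall: T AND T AND T → true.
Exception (Schedule A material) — not satisfied.
Result: main true OR exception false → true.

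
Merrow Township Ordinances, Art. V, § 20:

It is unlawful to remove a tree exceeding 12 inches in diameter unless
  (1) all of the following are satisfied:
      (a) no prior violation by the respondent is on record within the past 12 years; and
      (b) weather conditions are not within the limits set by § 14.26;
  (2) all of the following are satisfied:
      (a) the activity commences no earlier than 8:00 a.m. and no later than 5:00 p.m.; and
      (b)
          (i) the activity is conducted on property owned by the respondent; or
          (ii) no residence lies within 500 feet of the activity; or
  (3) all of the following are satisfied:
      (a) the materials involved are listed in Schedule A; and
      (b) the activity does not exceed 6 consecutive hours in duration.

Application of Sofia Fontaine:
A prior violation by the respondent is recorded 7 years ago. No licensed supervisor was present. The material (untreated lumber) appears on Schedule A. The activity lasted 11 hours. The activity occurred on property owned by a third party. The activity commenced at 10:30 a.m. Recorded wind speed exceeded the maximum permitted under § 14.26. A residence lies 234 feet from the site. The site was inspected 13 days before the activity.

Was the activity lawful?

No — unlawful.

(a) no prior violation — not met.
(b) not (weather ok) — holds.
So (1) is not satisfied (F AND T).
(a) start within hours — holds.
(i) own property — fails.
(ii) no residence in 500 ft — fails.
(b) = F OR F = false.
(2): T AND F → false.
(a) Schedule A material — holds.
(b) ≤ 6 hrs duration — not satisfied.
So (3) is not satisfied (T AND F).
So Overall is not satisfied (F OR F OR F).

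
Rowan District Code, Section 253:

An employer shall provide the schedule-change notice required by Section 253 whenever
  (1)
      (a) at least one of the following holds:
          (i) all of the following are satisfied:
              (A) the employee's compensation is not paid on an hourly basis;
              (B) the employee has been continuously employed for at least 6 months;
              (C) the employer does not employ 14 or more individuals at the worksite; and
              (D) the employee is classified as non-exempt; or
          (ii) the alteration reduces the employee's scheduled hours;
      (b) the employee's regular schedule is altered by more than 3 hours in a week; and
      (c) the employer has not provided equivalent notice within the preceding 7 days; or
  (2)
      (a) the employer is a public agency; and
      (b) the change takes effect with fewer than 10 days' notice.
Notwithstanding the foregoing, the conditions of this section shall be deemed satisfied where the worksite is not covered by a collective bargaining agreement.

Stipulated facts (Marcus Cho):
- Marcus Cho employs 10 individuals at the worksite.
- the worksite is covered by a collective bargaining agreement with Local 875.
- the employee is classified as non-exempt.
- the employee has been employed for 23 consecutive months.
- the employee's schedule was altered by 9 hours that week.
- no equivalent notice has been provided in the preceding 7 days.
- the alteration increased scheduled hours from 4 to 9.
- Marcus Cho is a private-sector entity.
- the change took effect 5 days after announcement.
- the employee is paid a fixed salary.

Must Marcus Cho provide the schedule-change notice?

(A) not (hourly-paid) — satisfied.
(B) tenure ≥ 6 mo. — met.
(C) not (≥ 14 at site) — met.
(D) non-exempt — met.
So (i) is satisfied (T AND T AND T AND T).
(ii) hours reduced — fails.
So (a) is satisfied (T OR F).
(b) schedule shift > 3h — met.
(c) no recent notice — met.
(1) = T AND T AND T = true.
(a) public agency — not satisfied.
(b) < 10 days' notice — met.
(2) = F AND T = false.
So Overall is satisfied (T OR F).
Exception (no CBA) — not satisfied.
Result: main true OR exception false → true.

Yes — required.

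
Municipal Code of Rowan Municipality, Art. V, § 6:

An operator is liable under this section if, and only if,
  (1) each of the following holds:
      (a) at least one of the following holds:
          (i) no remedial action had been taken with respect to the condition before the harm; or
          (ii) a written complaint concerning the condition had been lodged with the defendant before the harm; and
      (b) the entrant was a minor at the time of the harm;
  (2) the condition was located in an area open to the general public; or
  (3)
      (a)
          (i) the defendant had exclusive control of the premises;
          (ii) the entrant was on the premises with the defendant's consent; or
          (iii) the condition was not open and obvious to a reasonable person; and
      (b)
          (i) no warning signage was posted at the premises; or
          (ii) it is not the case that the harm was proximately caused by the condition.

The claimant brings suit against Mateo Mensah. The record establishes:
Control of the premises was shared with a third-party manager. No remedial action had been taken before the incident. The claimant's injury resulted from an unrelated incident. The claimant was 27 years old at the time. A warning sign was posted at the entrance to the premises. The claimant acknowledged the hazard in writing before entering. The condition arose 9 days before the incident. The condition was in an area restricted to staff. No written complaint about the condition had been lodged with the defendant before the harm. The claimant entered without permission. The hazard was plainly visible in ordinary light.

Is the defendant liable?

(i) no remedial action — met.
(ii) complaint lodged — not satisfied.
So (a) is satisfied (T OR F).
(b) entrant a minor — not satisfied.
(1) = T AND F = false.
(2) public area — not met.
(i) exclusive control — fails.
(ii) consent to enter — fails.
(iii) not open/obvious — fails.
(a) = F OR F OR F = false.
(i) no signage posted — not satisfied.
(ii) not (proximate cause) — holds.
(b) = F OR T = true.
So (3) is not satisfied (F AND T).
Overall: F OR F OR F → false.

No — not liable.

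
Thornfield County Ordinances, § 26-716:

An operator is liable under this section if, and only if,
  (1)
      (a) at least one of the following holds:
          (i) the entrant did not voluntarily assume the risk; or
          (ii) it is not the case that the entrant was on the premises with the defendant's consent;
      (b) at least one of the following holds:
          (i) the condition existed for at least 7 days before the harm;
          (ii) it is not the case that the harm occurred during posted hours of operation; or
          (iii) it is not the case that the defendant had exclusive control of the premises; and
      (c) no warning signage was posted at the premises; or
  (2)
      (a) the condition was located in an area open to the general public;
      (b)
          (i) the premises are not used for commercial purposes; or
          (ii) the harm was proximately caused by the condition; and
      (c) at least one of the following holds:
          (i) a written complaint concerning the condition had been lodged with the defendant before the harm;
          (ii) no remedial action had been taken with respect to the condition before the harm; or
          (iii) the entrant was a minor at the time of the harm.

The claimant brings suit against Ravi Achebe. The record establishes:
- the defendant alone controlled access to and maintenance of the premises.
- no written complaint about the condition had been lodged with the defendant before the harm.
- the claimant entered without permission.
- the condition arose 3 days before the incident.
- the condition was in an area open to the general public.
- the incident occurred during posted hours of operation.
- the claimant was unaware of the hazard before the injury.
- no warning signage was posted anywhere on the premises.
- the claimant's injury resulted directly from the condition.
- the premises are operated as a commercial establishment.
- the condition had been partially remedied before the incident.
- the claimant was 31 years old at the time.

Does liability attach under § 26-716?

No — not liable.

(i) no assumed risk — met.
(ii) not (consent to enter) — holds.
(a): T OR T → true.
(i) condition ≥7 days old — not met.
(ii) not (during posted hours) — not satisfied.
(iii) not (exclusive control) — not satisfied.
So (b) is not satisfied (F OR F OR F).
(c) no signage posted — holds.
So (1) is not satisfied (T AND F AND T).
(a) public area — satisfied.
(i) not (commercial use) — not met.
(ii) proximate cause — met.
(b) = F OR T = true.
(i) complaint lodged — not met.
(ii) no remedial action — not met.
(iii) entrant a minor — not satisfied.
(c): F OR F OR F → false.
(2): T AND T AND F → false.
Overall: F OR F → false.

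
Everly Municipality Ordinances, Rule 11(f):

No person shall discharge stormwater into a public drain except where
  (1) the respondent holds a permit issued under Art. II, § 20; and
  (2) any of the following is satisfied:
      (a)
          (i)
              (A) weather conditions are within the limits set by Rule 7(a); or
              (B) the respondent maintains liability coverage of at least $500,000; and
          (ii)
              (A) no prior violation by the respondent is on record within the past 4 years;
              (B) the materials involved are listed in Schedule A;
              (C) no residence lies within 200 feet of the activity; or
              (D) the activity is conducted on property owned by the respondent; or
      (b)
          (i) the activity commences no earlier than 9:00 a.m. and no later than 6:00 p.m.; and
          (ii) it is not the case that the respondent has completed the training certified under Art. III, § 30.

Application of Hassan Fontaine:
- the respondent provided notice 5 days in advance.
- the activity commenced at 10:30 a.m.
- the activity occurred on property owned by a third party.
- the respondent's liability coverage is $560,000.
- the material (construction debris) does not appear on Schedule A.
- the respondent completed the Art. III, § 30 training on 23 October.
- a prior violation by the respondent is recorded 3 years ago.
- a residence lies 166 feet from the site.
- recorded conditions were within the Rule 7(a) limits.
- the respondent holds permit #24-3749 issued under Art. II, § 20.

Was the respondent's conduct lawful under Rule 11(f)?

(1) holds permit — holds.
(A) weather ok — satisfied.
(B) coverage ≥ $500,000 — holds.
So (i) is satisfied (T OR T).
(A) no prior violation — not met.
(B) Schedule A material — fails.
(C) no residence in 200 ft — fails.
(D) own property — fails.
So (ii) is not satisfied (F OR F OR F OR F).
(a) = T AND F = false.
(i) start within hours — met.
(ii) not (training certified) — fails.
(b): T AND F → false.
So (2) is not satisfied (F OR F).
Overall = T AND F = false.

No — unlawful.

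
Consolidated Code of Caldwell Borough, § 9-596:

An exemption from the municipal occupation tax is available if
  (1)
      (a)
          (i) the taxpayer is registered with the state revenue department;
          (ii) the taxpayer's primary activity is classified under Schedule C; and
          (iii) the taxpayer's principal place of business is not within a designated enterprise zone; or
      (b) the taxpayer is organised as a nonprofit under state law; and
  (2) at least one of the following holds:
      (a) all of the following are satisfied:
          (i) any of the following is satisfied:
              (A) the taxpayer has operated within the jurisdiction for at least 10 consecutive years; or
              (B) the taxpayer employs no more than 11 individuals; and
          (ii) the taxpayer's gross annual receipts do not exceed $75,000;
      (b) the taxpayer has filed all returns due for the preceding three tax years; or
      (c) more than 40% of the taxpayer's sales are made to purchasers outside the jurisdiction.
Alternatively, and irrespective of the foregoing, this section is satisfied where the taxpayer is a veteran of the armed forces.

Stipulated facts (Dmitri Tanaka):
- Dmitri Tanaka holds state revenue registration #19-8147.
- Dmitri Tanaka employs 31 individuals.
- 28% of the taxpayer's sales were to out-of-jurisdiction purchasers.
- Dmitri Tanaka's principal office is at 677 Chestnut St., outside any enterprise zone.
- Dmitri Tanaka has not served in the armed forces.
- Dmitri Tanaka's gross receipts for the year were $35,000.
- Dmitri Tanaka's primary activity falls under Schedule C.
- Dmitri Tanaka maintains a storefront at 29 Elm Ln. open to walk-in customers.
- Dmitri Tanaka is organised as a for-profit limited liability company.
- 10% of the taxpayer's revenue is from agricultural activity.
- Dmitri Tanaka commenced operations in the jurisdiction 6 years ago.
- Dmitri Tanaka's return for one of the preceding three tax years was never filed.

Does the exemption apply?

(i) state-registered — satisfied.
(ii) Schedule C activity — holds.
(iii) not (in enterprise zone) — satisfied.
So (a) is satisfied (T AND T AND T).
(b) nonprofit — not met.
(1) = T OR F = true.
(A) ≥ 10 yrs in jurisdiction — fails.
(B) ≤ 11 employees — not satisfied.
So (i) is not satisfied (F OR F).
(ii) receipts ≤ $75,000 — satisfied.
So (a) is not satisfied (F AND T).
(b) returns current — fails.
(c) >40% out-of-jur. sales — fails.
(2) = F OR F OR F = false.
Overall: T AND F → false.
Exception (veteran) — not satisfied.
Result: main false OR exception false → false.

No — not exempt.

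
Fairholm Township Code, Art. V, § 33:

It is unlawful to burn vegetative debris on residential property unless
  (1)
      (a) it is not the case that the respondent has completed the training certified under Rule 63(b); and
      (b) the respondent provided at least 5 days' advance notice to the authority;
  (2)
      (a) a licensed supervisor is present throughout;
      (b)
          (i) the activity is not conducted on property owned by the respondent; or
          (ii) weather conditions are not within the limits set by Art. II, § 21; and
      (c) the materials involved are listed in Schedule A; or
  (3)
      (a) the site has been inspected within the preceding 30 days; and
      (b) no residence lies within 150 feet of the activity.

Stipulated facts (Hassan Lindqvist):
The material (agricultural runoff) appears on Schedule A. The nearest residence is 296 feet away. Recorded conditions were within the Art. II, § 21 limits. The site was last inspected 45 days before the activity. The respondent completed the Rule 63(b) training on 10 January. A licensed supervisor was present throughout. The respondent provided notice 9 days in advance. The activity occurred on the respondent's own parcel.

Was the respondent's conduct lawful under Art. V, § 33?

(a) not (training certified) — not satisfied.
(b) ≥5 days' notice — holds.
(1) = F AND T = false.
(a) supervisor present — holds.
(i) not (own property) — fails.
(ii) not (weather ok) — not satisfied.
So (b) is not satisfied (F OR F).
(c) Schedule A material — holds.
So (2) is not satisfied (T AND F AND T).
(a) site inspected — not met.
(b) no residence in 150 ft — satisfied.
(3) = F AND T = false.
Overall: F OR F OR F → false.

No — unlawful.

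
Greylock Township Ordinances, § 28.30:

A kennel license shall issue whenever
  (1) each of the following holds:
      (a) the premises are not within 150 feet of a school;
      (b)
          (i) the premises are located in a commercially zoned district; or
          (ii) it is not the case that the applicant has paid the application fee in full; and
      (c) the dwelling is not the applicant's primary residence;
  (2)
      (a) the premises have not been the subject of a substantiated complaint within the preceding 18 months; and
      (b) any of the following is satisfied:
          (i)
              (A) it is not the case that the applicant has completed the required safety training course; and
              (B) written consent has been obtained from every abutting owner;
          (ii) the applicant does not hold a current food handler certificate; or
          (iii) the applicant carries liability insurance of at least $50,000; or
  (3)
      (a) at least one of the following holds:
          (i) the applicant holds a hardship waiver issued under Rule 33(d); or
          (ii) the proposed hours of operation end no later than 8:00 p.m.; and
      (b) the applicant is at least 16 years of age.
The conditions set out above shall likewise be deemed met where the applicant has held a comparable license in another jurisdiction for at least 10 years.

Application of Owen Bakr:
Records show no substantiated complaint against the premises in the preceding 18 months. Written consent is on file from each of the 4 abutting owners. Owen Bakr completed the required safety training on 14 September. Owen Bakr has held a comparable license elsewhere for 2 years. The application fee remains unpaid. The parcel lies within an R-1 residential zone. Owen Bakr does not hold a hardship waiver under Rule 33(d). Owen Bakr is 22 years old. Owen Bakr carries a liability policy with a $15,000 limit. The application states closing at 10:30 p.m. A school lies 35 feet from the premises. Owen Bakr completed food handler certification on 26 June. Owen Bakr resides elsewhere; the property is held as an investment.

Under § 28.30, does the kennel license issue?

(a) ≥150 ft from school — not satisfied.
(i) commercially zoned — not met.
(ii) not (fee paid) — holds.
So (b) is satisfied (F OR T).
(c) not (primary residence) — holds.
(1) = F AND T AND T = false.
(a) no complaint in 18 mo. — met.
(A) not (safety training) — fails.
(B) all abutters consent — met.
(i) = F AND T = false.
(ii) not (food handler cert.) — not satisfied.
(iii) insurance ≥ $50,000 — not satisfied.
(b): F OR F OR F → false.
(2) = T AND F = false.
(i) hardship waiver — not met.
(ii) closes by 8 p.m. — not satisfied.
(a): F OR F → false.
(b) age ≥ 16 — holds.
(3): F AND T → false.
Overall = F OR F OR F = false.
Exception (prior license ≥ 10 yr) — not satisfied.
Result: main false OR exception false → false.

No — denied.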